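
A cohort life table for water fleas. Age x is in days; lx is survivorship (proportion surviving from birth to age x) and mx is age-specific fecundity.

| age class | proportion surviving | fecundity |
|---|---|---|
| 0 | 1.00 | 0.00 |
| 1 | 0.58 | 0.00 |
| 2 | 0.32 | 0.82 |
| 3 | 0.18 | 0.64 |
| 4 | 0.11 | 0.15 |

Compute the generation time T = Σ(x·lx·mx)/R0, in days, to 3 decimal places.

lx·mx: 0, 0, 0.2624, 0.1152, 0.0165 → R0 = 0.3941
x·lx·mx: 0, 0, 0.5248, 0.3456, 0.066 → Σ = 0.9364
T = 0.9364 / 0.3941 = 2.376047… → 2.376

2.376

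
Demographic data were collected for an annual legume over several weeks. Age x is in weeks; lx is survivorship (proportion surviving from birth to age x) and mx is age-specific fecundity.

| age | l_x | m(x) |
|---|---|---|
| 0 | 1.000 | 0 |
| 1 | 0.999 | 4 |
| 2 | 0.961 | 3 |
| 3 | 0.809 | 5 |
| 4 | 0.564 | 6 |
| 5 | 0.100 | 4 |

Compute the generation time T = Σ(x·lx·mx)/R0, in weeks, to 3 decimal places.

lx·mx: 0, 3.996, 2.883, 4.045, 3.384, 0.4 → R0 = 14.708
x·lx·mx: 0, 3.996, 5.766, 12.135, 13.536, 2 → Σ = 37.433
T = 37.433 / 14.708 = 2.545078… → 2.545

2.545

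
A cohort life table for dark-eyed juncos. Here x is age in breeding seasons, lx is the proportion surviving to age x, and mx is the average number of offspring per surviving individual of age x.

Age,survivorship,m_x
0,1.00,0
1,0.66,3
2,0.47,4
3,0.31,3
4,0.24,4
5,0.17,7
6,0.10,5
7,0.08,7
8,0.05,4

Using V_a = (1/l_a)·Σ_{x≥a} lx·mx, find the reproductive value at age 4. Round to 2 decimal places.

lx·mx for x ≥ 4: 0.96, 1.19, 0.5, 0.56, 0.2 → sum = 3.41
V_4 = 3.41 / l_4 = 3.41 / 0.24 = 14.208333… → 14.21

14.21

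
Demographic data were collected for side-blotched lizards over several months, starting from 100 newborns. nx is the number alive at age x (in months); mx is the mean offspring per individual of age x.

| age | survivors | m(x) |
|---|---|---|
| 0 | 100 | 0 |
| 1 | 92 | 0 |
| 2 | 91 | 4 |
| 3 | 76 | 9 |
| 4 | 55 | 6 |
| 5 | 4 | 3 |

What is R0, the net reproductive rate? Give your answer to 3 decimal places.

lx = nx/n0 = nx/100: 1, 0.92, 0.91, 0.76, 0.55, 0.04
lx·mx by age: 0, 0, 3.64, 6.84, 3.3, 0.12
R0 = Σ lx·mx = 13.9 → 13.900

13.900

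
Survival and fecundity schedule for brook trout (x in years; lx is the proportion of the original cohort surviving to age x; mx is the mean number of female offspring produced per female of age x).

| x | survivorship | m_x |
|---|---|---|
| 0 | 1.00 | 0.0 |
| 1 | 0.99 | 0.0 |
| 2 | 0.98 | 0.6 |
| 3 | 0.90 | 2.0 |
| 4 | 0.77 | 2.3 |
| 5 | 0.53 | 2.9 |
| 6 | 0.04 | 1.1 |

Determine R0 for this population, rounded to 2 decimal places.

lx·mx by age: 0, 0, 0.588, 1.8, 1.771, 1.537, 0.044
R0 = Σ lx·mx = 5.74 → 5.74

5.74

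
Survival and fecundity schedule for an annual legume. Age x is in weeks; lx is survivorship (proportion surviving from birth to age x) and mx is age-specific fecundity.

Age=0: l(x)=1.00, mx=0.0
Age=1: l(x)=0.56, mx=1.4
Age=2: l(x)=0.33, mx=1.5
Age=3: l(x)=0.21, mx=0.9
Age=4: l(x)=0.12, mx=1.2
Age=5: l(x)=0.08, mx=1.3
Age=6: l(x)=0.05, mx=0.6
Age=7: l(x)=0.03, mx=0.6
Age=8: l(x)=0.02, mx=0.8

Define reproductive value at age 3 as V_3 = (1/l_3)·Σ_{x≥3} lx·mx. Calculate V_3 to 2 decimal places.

2.39

lx·mx for x ≥ 3: 0.189, 0.144, 0.104, 0.03, 0.018, 0.016 → sum = 0.501
V_3 = 0.501 / l_3 = 0.501 / 0.21 = 2.385714… → 2.39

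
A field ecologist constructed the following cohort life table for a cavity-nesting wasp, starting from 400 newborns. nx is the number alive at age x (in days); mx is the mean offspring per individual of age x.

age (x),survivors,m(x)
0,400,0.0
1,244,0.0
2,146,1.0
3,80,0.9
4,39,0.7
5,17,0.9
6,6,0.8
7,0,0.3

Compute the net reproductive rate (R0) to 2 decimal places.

lx = nx/n0 = nx/400: 1, 0.61, 0.365, 0.2, 0.0975, 0.0425, 0.015, 0
lx·mx by age: 0, 0, 0.365, 0.18, 0.06825, 0.03825, 0.012, 0
R0 = Σ lx·mx = 0.6635 → 0.66

0.66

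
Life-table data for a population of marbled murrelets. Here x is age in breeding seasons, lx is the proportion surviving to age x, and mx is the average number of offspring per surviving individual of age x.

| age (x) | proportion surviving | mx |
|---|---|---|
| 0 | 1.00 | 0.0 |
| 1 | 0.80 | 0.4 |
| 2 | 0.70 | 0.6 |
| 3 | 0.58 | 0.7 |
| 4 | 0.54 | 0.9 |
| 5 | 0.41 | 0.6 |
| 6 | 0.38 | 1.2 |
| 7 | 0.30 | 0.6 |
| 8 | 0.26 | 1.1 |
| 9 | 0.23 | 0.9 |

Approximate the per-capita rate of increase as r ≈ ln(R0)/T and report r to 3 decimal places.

R0 = Σ lx·mx = 0 + 0.32 + 0.42 + 0.406 + 0.486 + 0.246 + 0.456 + 0.18 + 0.286 + 0.207 = 3.007
Σ x·lx·mx = 13.699; T = 13.699/3.007 = 4.5557…
r ≈ ln(R0)/T = ln(3.007)/4.5557… = 0.24166… → 0.242

0.242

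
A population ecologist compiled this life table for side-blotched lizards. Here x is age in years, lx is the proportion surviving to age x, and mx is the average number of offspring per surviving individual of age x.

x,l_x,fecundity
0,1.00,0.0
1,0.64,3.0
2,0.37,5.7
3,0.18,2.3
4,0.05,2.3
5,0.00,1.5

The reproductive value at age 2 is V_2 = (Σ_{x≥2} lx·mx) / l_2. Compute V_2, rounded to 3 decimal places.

7.130

lx·mx for x ≥ 2: 2.109, 0.414, 0.115, 0 → sum = 2.638
V_2 = 2.638 / l_2 = 2.638 / 0.37 = 7.12973… → 7.130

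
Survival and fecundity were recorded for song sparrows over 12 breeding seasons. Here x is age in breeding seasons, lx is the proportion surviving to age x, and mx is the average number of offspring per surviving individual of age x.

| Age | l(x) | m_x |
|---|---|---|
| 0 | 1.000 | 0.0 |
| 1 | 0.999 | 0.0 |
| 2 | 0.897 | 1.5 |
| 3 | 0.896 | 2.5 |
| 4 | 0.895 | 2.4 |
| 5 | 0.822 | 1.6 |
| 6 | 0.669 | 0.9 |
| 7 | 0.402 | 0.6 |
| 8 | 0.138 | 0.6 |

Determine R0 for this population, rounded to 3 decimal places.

lx·mx by age: 0, 0, 1.3455, 2.24, 2.148, 1.3152, 0.6021, 0.2412, 0.0828
R0 = Σ lx·mx = 7.9748 → 7.975

7.975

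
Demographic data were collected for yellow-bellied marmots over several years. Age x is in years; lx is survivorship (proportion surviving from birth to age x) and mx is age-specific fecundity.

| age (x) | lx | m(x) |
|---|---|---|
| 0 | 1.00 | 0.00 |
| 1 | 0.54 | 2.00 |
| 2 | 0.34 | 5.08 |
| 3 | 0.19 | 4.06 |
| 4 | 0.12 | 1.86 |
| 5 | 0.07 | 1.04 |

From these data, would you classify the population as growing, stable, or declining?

R0 = Σ lx·mx = 0 + 1.08 + 1.7272 + 0.7714 + 0.2232 + 0.0728 = 3.8746
R0 > 1, so the population is growing.

growing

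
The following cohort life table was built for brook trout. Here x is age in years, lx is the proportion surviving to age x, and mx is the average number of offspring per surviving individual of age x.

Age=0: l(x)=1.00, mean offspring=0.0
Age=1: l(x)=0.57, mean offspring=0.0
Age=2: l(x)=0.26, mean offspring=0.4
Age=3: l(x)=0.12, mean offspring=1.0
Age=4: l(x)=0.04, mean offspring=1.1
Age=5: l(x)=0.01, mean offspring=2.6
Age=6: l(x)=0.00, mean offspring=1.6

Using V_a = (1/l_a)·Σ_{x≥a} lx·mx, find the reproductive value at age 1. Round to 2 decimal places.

lx·mx for x ≥ 1: 0, 0.104, 0.12, 0.044, 0.026, 0 → sum = 0.294
V_1 = 0.294 / l_1 = 0.294 / 0.57 = 0.515789… → 0.52

0.52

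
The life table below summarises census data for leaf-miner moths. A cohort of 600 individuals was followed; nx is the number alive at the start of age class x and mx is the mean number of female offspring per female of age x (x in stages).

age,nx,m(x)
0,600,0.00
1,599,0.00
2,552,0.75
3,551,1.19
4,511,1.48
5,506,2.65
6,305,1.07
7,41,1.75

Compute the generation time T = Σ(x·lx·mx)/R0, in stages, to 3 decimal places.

4.203

lx = nx/n0 = nx/600: 1, 0.99833…, 0.92, 0.91833…, 0.85167…, 0.84333…, 0.50833…, 0.06833…
lx·mx: 0, 0, 0.69, 1.092817…, 1.260467…, 2.234833…, 0.543917…, 0.119583… → R0 = 5.941617…
x·lx·mx: 0, 0, 1.38, 3.27845…, 5.041867…, 11.174167…, 3.2635…, 0.837083… → Σ = 24.975067…
T = 24.975067… / 5.941617… = 4.203413… → 4.203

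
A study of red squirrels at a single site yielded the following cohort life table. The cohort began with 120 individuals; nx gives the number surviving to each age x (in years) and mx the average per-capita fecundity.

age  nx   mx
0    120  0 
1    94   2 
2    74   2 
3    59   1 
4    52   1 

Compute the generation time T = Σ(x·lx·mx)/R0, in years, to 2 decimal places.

lx = nx/n0 = nx/120: 1, 0.78333…, 0.61667…, 0.49167…, 0.43333…
lx·mx: 0, 1.566667…, 1.233333…, 0.491667…, 0.433333… → R0 = 3.725…
x·lx·mx: 0, 1.566667…, 2.466667…, 1.475…, 1.733333… → Σ = 7.241667…
T = 7.241667… / 3.725… = 1.944072… → 1.94

1.94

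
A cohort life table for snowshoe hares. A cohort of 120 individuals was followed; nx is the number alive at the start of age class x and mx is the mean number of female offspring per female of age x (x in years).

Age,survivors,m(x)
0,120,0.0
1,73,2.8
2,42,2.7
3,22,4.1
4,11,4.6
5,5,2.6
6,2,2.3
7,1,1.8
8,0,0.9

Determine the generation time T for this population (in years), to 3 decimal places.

lx = nx/n0 = nx/120: 1, 0.60833…, 0.35, 0.18333…, 0.09167…, 0.04167…, 0.01667…, 0.00833…, 0
lx·mx: 0, 1.703333…, 0.945, 0.751667…, 0.421667…, 0.108333…, 0.038333…, 0.015…, 0 → R0 = 3.983333…
x·lx·mx: 0, 1.703333…, 1.89, 2.255…, 1.686667…, 0.541667…, 0.23…, 0.105…, 0 → Σ = 8.411667…
T = 8.411667… / 3.983333… = 2.111715… → 2.112

2.112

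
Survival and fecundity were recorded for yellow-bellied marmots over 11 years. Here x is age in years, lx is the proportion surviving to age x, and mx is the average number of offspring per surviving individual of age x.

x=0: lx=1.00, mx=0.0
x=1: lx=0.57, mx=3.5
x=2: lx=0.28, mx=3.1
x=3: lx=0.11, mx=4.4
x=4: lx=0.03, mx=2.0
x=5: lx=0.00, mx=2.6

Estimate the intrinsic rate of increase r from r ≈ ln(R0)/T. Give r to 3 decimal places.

0.770

R0 = Σ lx·mx = 0 + 1.995 + 0.868 + 0.484 + 0.06 + 0 = 3.407
Σ x·lx·mx = 5.423; T = 5.423/3.407 = 1.59172…
r ≈ ln(R0)/T = ln(3.407)/1.59172… = 0.77013… → 0.770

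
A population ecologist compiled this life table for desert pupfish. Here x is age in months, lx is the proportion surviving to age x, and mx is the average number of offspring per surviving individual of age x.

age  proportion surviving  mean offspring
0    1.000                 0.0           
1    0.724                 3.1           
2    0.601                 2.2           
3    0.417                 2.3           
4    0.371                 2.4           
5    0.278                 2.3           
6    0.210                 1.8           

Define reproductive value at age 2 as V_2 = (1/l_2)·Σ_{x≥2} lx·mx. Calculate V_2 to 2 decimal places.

6.97

lx·mx for x ≥ 2: 1.3222, 0.9591, 0.8904, 0.6394, 0.378 → sum = 4.1891
V_2 = 4.1891 / l_2 = 4.1891 / 0.601 = 6.970216… → 6.97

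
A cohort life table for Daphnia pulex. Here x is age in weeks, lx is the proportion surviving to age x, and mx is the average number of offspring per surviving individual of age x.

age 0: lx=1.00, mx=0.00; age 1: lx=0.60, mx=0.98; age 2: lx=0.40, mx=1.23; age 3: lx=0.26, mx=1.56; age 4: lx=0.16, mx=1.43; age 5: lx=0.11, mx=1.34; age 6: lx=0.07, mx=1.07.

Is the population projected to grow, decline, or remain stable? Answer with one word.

R0 = Σ lx·mx = 0 + 0.588 + 0.492 + 0.4056 + 0.2288 + 0.1474 + 0.0749 = 1.9367
R0 > 1, so the population is growing.

growing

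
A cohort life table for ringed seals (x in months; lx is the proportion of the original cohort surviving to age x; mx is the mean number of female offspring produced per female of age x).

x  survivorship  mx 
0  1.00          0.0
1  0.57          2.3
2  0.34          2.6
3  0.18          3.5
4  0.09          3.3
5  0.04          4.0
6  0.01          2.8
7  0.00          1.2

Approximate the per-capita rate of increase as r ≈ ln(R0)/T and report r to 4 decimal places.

R0 = Σ lx·mx = 0 + 1.311 + 0.884 + 0.63 + 0.297 + 0.16 + 0.028 + 0 = 3.31
Σ x·lx·mx = 7.125; T = 7.125/3.31 = 2.15257…
r ≈ ln(R0)/T = ln(3.31)/2.15257… = 0.556056… → 0.5561

0.5561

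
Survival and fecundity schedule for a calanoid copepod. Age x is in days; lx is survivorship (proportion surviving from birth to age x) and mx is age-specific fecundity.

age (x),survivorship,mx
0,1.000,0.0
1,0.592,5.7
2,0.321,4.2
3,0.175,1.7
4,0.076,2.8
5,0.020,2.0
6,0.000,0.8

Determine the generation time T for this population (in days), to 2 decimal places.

lx·mx: 0, 3.3744, 1.3482, 0.2975, 0.2128, 0.04, 0 → R0 = 5.2729
x·lx·mx: 0, 3.3744, 2.6964, 0.8925, 0.8512, 0.2, 0 → Σ = 8.0145
T = 8.0145 / 5.2729 = 1.519942… → 1.52

1.52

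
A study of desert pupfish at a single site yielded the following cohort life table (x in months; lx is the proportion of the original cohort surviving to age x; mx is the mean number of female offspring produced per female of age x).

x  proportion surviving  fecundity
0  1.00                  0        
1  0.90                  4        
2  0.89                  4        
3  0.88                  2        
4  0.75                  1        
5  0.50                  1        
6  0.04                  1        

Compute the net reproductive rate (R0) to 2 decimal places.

lx·mx by age: 0, 3.6, 3.56, 1.76, 0.75, 0.5, 0.04
R0 = Σ lx·mx = 10.21 → 10.21

10.21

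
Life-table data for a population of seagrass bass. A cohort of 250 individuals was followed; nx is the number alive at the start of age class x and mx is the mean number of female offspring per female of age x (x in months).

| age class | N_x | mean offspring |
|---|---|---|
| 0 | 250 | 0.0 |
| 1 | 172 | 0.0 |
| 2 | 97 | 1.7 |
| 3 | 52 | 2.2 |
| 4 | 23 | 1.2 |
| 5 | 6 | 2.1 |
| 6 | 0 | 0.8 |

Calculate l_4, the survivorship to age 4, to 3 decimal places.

0.092

l_4 = n_4/n_0 = 23/250 = 0.092 → 0.092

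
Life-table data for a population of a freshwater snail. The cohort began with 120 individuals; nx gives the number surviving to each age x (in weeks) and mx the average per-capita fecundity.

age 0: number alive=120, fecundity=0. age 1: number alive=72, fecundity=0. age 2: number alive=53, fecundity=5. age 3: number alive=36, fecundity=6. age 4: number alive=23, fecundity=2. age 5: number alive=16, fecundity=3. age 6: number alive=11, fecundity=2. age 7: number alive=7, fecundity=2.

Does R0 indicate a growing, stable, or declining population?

growing

lx = nx/n0 = nx/120: 1, 0.6, 0.44167…, 0.3, 0.19167…, 0.13333…, 0.09167…, 0.05833…
R0 = Σ lx·mx = 0 + 0 + 2.208333… + 1.8 + 0.383333… + 0.4… + 0.183333… + 0.116667… = 5.091667…
R0 > 1, so the population is growing.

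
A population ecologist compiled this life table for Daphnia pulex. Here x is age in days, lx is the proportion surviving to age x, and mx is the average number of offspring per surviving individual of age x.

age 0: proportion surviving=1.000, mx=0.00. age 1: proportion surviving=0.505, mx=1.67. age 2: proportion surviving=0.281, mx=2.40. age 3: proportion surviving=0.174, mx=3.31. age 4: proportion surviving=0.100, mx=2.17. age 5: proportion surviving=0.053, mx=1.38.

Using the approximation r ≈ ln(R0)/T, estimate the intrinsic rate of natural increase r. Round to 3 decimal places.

R0 = Σ lx·mx = 0 + 0.84335 + 0.6744 + 0.57594 + 0.217 + 0.07314 = 2.38383
Σ x·lx·mx = 5.15367; T = 5.15367/2.38383 = 2.16193…
r ≈ ln(R0)/T = ln(2.38383)/2.16193… = 0.40182… → 0.402

0.402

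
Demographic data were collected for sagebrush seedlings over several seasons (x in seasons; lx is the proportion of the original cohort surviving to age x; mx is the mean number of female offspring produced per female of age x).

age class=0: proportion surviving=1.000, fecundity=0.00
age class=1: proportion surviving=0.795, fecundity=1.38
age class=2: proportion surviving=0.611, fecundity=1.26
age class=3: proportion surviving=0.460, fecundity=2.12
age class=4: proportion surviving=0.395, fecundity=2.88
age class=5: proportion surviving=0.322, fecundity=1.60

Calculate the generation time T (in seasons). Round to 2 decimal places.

lx·mx: 0, 1.0971, 0.76986, 0.9752, 1.1376, 0.5152 → R0 = 4.49496
x·lx·mx: 0, 1.0971, 1.53972, 2.9256, 4.5504, 2.576 → Σ = 12.68882
T = 12.68882 / 4.49496 = 2.822899… → 2.82

2.82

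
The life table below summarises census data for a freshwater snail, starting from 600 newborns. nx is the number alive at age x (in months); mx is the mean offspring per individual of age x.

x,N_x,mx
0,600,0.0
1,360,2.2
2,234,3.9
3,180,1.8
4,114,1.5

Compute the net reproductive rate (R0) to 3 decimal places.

3.666

lx = nx/n0 = nx/600: 1, 0.6, 0.39, 0.3, 0.19
lx·mx by age: 0, 1.32, 1.521, 0.54, 0.285
R0 = Σ lx·mx = 3.666 → 3.666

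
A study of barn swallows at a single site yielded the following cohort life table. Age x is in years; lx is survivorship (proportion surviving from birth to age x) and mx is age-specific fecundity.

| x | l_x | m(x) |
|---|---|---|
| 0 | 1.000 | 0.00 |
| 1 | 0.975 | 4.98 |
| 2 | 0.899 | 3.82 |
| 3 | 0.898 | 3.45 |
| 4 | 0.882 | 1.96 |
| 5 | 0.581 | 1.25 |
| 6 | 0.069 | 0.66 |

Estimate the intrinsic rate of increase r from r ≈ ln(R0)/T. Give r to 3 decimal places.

R0 = Σ lx·mx = 0 + 4.8555 + 3.43418 + 3.0981 + 1.72872 + 0.72625 + 0.04554 = 13.88829
Σ x·lx·mx = 31.83753; T = 31.83753/13.88829 = 2.2924…
r ≈ ln(R0)/T = ln(13.88829)/2.2924… = 1.14773… → 1.148

1.148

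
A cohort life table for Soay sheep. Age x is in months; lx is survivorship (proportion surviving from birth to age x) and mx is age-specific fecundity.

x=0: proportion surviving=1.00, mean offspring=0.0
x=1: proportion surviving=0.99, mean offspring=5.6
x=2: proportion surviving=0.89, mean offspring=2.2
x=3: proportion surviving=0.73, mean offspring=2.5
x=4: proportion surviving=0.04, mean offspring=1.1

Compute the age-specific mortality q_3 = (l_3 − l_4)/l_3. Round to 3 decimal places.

q_3 = (l_3 − l_4) / l_3 = (0.73 − 0.04) / 0.73
     = 0.69 / 0.73 = 0.945205… → 0.945

0.945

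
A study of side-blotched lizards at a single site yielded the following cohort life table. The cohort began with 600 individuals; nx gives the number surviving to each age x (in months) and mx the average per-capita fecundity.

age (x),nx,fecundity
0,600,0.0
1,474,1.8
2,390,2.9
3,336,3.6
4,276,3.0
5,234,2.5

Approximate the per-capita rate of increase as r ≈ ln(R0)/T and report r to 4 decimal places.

lx = nx/n0 = nx/600: 1, 0.79, 0.65, 0.56, 0.46, 0.39
R0 = Σ lx·mx = 0 + 1.422 + 1.885 + 2.016 + 1.38 + 0.975 = 7.678
Σ x·lx·mx = 21.635; T = 21.635/7.678 = 2.81779…
r ≈ ln(R0)/T = ln(7.678)/2.81779… = 0.723389… → 0.7234

0.7234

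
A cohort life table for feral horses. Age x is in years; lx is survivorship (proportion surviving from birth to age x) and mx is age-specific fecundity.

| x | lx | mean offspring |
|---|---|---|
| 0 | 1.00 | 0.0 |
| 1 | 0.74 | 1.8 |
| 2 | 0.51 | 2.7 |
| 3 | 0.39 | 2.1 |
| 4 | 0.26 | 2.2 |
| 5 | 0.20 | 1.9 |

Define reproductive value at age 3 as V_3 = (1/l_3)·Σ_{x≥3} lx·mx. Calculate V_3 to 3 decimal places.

lx·mx for x ≥ 3: 0.819, 0.572, 0.38 → sum = 1.771
V_3 = 1.771 / l_3 = 1.771 / 0.39 = 4.541026… → 4.541

4.541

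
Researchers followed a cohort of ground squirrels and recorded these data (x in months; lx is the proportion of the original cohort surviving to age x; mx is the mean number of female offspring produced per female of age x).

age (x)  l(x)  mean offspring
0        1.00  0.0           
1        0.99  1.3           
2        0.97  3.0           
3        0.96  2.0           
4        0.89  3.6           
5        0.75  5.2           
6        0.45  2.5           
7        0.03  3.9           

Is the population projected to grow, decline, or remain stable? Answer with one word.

growing

R0 = Σ lx·mx = 0 + 1.287 + 2.91 + 1.92 + 3.204 + 3.9 + 1.125 + 0.117 = 14.463
R0 > 1, so the population is growing.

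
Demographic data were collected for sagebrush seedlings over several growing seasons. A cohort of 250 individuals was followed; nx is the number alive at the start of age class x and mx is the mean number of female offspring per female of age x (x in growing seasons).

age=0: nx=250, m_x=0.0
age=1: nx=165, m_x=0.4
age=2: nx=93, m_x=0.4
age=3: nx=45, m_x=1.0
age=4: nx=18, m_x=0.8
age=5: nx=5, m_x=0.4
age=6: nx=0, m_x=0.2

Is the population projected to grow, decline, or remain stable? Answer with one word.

declining

lx = nx/n0 = nx/250: 1, 0.66, 0.372, 0.18, 0.072, 0.02, 0
R0 = Σ lx·mx = 0 + 0.264 + 0.1488 + 0.18 + 0.0576 + 0.008 + 0 = 0.6584
R0 < 1, so the population is declining.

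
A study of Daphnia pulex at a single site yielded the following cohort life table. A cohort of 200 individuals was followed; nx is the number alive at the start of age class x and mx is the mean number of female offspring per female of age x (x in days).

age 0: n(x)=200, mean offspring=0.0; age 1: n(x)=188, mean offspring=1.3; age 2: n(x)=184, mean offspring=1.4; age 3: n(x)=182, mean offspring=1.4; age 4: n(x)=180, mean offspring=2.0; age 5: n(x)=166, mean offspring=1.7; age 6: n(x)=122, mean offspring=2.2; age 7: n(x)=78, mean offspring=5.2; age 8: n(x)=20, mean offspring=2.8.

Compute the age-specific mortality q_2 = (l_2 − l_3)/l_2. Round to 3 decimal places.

lx = nx/n0 = nx/200: 1, 0.94, 0.92, 0.91, 0.9, 0.83, 0.61, 0.39, 0.1
q_2 = (l_2 − l_3) / l_2 = (0.92 − 0.91) / 0.92
     = 0.01 / 0.92 = 0.01087… → 0.011

0.011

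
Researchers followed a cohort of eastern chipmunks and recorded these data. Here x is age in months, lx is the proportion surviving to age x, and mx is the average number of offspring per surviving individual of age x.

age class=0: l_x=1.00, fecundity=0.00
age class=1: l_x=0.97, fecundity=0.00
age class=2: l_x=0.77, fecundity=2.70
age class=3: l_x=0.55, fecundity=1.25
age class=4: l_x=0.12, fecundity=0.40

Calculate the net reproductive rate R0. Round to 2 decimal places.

2.81

lx·mx by age: 0, 0, 2.079, 0.6875, 0.048
R0 = Σ lx·mx = 2.8145 → 2.81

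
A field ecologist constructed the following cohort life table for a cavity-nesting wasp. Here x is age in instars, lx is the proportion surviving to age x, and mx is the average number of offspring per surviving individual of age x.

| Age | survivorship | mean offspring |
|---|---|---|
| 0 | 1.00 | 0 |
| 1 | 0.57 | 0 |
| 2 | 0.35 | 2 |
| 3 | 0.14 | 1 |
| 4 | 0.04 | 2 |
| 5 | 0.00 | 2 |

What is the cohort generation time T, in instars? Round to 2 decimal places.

2.33

lx·mx: 0, 0, 0.7, 0.14, 0.08, 0 → R0 = 0.92
x·lx·mx: 0, 0, 1.4, 0.42, 0.32, 0 → Σ = 2.14
T = 2.14 / 0.92 = 2.326087… → 2.33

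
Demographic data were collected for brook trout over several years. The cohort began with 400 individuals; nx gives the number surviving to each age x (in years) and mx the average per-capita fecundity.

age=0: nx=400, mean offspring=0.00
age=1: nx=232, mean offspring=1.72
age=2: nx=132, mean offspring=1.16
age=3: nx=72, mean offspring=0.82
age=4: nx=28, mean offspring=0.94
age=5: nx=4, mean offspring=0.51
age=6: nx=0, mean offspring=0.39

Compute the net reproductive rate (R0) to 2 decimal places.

lx = nx/n0 = nx/400: 1, 0.58, 0.33, 0.18, 0.07, 0.01, 0
lx·mx by age: 0, 0.9976, 0.3828, 0.1476, 0.0658, 0.0051, 0
R0 = Σ lx·mx = 1.5989 → 1.60

1.60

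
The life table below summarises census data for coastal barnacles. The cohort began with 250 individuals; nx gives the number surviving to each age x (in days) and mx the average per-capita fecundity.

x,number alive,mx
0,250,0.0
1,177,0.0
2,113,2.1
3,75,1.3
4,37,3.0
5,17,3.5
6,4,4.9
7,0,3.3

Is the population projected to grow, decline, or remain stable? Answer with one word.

lx = nx/n0 = nx/250: 1, 0.708, 0.452, 0.3, 0.148, 0.068, 0.016, 0
R0 = Σ lx·mx = 0 + 0 + 0.9492 + 0.39 + 0.444 + 0.238 + 0.0784 + 0 = 2.0996
R0 > 1, so the population is growing.

growing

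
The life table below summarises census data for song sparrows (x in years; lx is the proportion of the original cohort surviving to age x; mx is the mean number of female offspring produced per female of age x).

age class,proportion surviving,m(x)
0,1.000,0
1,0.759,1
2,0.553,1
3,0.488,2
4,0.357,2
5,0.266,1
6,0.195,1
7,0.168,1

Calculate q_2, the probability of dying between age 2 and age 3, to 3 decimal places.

q_2 = (l_2 − l_3) / l_2 = (0.553 − 0.488) / 0.553
     = 0.065 / 0.553 = 0.117541… → 0.118

0.118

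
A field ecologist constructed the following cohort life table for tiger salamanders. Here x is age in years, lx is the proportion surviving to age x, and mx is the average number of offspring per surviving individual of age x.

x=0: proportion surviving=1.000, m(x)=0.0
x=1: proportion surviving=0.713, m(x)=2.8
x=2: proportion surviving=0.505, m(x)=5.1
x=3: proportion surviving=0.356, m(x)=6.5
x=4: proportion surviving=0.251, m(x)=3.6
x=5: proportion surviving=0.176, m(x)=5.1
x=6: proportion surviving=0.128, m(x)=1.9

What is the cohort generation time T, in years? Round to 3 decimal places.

2.648

lx·mx: 0, 1.9964, 2.5755, 2.314, 0.9036, 0.8976, 0.2432 → R0 = 8.9303
x·lx·mx: 0, 1.9964, 5.151, 6.942, 3.6144, 4.488, 1.4592 → Σ = 23.651
T = 23.651 / 8.9303 = 2.648399… → 2.648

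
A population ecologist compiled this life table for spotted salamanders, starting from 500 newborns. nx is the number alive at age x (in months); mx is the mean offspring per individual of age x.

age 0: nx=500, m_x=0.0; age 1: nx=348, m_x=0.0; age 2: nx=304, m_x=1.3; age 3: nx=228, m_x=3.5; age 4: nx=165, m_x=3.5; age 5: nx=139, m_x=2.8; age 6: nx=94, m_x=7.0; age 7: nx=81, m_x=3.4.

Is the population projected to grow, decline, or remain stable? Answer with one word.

lx = nx/n0 = nx/500: 1, 0.696, 0.608, 0.456, 0.33, 0.278, 0.188, 0.162
R0 = Σ lx·mx = 0 + 0 + 0.7904 + 1.596 + 1.155 + 0.7784 + 1.316 + 0.5508 = 6.1866
R0 > 1, so the population is growing.

growing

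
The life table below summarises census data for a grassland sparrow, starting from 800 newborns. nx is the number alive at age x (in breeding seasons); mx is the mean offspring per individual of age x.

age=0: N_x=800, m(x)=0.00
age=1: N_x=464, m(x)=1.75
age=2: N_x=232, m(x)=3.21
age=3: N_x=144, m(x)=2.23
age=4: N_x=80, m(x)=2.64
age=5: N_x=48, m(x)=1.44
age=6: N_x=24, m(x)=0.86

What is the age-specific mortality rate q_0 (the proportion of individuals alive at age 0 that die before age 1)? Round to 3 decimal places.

lx = nx/n0 = nx/800: 1, 0.58, 0.29, 0.18, 0.1, 0.06, 0.03
q_0 = (l_0 − l_1) / l_0 = (1 − 0.58) / 1
     = 0.42 / 1 = 0.42 → 0.420

0.420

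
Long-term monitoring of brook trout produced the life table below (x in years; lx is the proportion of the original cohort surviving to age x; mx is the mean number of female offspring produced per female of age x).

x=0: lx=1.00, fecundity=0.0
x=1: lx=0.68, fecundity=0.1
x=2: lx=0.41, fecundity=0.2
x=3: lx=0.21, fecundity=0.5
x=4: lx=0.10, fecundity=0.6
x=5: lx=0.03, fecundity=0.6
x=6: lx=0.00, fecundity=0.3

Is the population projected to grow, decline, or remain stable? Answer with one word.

declining

R0 = Σ lx·mx = 0 + 0.068 + 0.082 + 0.105 + 0.06 + 0.018 + 0 = 0.333
R0 < 1, so the population is declining.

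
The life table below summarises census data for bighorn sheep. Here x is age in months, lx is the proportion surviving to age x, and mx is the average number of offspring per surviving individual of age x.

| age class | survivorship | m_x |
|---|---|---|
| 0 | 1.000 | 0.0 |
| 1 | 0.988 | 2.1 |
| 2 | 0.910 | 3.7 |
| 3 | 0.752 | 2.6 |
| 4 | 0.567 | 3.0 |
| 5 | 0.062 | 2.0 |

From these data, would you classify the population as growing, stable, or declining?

R0 = Σ lx·mx = 0 + 2.0748 + 3.367 + 1.9552 + 1.701 + 0.124 = 9.222
R0 > 1, so the population is growing.

growing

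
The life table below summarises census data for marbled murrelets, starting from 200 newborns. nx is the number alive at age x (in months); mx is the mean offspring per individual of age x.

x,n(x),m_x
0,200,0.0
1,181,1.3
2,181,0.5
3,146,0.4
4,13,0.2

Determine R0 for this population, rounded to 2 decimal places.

1.93

lx = nx/n0 = nx/200: 1, 0.905, 0.905, 0.73, 0.065
lx·mx by age: 0, 1.1765, 0.4525, 0.292, 0.013
R0 = Σ lx·mx = 1.934 → 1.93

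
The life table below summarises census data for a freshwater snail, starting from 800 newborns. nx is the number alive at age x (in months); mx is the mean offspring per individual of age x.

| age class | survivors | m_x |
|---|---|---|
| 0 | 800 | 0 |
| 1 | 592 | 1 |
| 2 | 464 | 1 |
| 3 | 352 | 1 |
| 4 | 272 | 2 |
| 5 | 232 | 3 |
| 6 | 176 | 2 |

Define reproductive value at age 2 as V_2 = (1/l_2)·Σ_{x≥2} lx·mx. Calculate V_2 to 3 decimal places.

lx = nx/n0 = nx/800: 1, 0.74, 0.58, 0.44, 0.34, 0.29, 0.22
lx·mx for x ≥ 2: 0.58, 0.44, 0.68, 0.87, 0.44 → sum = 3.01
V_2 = 3.01 / l_2 = 3.01 / 0.58 = 5.189655… → 5.190

5.190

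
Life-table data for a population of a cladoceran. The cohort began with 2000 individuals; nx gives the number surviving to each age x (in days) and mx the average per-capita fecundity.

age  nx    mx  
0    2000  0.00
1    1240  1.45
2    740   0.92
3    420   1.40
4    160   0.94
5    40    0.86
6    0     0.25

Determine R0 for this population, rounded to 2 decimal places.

1.63

lx = nx/n0 = nx/2000: 1, 0.62, 0.37, 0.21, 0.08, 0.02, 0
lx·mx by age: 0, 0.899, 0.3404, 0.294, 0.0752, 0.0172, 0
R0 = Σ lx·mx = 1.6258 → 1.63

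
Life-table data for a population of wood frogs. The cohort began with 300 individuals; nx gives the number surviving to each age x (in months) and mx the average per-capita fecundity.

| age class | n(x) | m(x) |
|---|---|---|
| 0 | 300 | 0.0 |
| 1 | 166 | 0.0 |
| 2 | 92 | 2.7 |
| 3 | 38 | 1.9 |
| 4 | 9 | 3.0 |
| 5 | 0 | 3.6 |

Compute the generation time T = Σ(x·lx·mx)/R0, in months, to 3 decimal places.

2.363

lx = nx/n0 = nx/300: 1, 0.55333…, 0.30667…, 0.12667…, 0.03, 0
lx·mx: 0, 0, 0.828…, 0.240667…, 0.09, 0 → R0 = 1.158667…
x·lx·mx: 0, 0, 1.656…, 0.722…, 0.36, 0 → Σ = 2.738…
T = 2.738… / 1.158667… = 2.363061… → 2.363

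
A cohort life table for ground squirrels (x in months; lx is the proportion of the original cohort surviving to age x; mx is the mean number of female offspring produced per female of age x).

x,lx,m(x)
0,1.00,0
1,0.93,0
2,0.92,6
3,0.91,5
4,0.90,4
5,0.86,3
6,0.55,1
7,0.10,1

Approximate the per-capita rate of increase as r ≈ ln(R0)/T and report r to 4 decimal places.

R0 = Σ lx·mx = 0 + 0 + 5.52 + 4.55 + 3.6 + 2.58 + 0.55 + 0.1 = 16.9
Σ x·lx·mx = 55.99; T = 55.99/16.9 = 3.31302…
r ≈ ln(R0)/T = ln(16.9)/3.31302… = 0.853395… → 0.8534

0.8534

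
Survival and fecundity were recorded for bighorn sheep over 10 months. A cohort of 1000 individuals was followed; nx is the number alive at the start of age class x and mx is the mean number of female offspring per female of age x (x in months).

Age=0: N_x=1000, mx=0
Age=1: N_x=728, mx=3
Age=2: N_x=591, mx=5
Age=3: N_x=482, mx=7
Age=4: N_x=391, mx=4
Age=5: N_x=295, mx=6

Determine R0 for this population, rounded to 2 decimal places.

11.85

lx = nx/n0 = nx/1000: 1, 0.728, 0.591, 0.482, 0.391, 0.295
lx·mx by age: 0, 2.184, 2.955, 3.374, 1.564, 1.77
R0 = Σ lx·mx = 11.847 → 11.85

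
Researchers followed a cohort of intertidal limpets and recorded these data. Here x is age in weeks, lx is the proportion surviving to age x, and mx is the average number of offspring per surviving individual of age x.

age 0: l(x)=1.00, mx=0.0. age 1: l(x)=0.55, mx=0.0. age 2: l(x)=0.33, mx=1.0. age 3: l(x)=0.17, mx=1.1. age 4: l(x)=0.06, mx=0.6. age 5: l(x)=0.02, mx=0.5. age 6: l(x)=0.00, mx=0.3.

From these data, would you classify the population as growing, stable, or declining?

R0 = Σ lx·mx = 0 + 0 + 0.33 + 0.187 + 0.036 + 0.01 + 0 = 0.563
R0 < 1, so the population is declining.

declining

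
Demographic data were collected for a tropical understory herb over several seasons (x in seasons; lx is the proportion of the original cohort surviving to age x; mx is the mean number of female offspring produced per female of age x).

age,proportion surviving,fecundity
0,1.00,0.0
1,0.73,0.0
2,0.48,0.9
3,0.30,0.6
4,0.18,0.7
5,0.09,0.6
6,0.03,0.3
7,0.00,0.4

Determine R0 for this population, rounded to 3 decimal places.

0.801

lx·mx by age: 0, 0, 0.432, 0.18, 0.126, 0.054, 0.009, 0
R0 = Σ lx·mx = 0.801 → 0.801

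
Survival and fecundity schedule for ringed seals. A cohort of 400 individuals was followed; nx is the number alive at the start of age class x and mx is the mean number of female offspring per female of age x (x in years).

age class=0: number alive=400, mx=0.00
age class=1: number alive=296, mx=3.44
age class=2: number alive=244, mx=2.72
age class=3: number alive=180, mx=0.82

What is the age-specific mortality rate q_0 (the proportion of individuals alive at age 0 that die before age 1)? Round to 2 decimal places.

lx = nx/n0 = nx/400: 1, 0.74, 0.61, 0.45
q_0 = (l_0 − l_1) / l_0 = (1 − 0.74) / 1
     = 0.26 / 1 = 0.26 → 0.26

0.26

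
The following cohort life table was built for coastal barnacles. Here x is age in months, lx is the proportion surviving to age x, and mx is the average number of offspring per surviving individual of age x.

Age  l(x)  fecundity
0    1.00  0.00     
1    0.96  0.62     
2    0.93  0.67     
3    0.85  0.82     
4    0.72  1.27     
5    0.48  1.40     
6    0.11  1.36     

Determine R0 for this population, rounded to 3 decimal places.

lx·mx by age: 0, 0.5952, 0.6231, 0.697, 0.9144, 0.672, 0.1496
R0 = Σ lx·mx = 3.6513 → 3.651

3.651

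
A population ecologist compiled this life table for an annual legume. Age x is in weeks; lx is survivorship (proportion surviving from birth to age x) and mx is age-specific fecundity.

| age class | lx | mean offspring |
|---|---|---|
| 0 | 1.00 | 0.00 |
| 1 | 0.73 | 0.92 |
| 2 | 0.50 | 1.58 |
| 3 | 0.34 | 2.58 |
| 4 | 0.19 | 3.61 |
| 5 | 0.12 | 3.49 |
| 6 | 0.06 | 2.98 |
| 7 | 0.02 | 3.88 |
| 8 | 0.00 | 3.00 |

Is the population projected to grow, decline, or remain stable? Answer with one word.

growing

R0 = Σ lx·mx = 0 + 0.6716 + 0.79 + 0.8772 + 0.6859 + 0.4188 + 0.1788 + 0.0776 + 0 = 3.6999
R0 > 1, so the population is growing.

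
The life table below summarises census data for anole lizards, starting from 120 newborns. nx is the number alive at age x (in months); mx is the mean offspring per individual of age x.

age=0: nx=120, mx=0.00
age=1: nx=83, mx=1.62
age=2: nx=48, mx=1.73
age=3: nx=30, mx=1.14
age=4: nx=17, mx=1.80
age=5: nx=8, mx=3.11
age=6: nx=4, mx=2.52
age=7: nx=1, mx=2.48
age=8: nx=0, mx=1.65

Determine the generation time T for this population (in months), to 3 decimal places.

2.276

lx = nx/n0 = nx/120: 1, 0.69167…, 0.4, 0.25, 0.14167…, 0.06667…, 0.03333…, 0.00833…, 0
lx·mx: 0, 1.1205…, 0.692, 0.285, 0.255…, 0.207333…, 0.084…, 0.020667…, 0 → R0 = 2.6645…
x·lx·mx: 0, 1.1205…, 1.384, 0.855, 1.02…, 1.036667…, 0.504…, 0.144667…, 0 → Σ = 6.064833…
T = 6.064833… / 2.6645… = 2.276162… → 2.276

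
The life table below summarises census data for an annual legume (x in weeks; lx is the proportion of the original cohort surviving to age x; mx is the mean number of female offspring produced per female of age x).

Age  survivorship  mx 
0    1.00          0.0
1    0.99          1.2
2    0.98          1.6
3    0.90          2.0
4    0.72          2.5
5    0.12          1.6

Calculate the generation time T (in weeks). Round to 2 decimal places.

lx·mx: 0, 1.188, 1.568, 1.8, 1.8, 0.192 → R0 = 6.548
x·lx·mx: 0, 1.188, 3.136, 5.4, 7.2, 0.96 → Σ = 17.884
T = 17.884 / 6.548 = 2.731216… → 2.73

2.73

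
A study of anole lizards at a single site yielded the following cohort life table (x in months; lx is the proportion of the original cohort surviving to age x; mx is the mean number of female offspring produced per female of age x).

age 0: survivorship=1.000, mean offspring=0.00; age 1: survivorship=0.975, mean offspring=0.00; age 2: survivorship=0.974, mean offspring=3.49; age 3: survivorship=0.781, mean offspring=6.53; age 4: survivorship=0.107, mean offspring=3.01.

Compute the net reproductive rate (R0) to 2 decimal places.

lx·mx by age: 0, 0, 3.39926, 5.09993, 0.32207
R0 = Σ lx·mx = 8.82126 → 8.82

8.82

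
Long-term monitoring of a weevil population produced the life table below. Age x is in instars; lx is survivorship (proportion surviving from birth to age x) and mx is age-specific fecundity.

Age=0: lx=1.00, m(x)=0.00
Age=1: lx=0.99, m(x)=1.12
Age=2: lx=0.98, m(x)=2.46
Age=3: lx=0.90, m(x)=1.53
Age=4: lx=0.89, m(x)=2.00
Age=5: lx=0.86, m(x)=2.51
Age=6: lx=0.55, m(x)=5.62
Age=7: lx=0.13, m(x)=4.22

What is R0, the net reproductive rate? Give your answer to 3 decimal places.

lx·mx by age: 0, 1.1088, 2.4108, 1.377, 1.78, 2.1586, 3.091, 0.5486
R0 = Σ lx·mx = 12.4748 → 12.475

12.475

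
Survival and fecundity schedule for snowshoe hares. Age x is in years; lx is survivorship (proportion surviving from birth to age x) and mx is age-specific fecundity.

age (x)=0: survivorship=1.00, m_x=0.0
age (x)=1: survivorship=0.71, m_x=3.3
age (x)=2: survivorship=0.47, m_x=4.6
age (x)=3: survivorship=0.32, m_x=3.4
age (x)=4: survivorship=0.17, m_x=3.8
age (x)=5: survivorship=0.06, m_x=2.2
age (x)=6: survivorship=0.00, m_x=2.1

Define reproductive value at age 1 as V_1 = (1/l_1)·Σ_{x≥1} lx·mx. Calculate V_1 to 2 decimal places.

lx·mx for x ≥ 1: 2.343, 2.162, 1.088, 0.646, 0.132, 0 → sum = 6.371
V_1 = 6.371 / l_1 = 6.371 / 0.71 = 8.973239… → 8.97

8.97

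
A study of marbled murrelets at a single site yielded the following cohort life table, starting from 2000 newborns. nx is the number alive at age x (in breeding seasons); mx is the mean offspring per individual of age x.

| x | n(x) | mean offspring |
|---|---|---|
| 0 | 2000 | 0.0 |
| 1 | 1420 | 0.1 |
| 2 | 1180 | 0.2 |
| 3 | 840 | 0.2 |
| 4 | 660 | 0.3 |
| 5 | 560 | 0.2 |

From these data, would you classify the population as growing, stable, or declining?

declining

lx = nx/n0 = nx/2000: 1, 0.71, 0.59, 0.42, 0.33, 0.28
R0 = Σ lx·mx = 0 + 0.071 + 0.118 + 0.084 + 0.099 + 0.056 = 0.428
R0 < 1, so the population is declining.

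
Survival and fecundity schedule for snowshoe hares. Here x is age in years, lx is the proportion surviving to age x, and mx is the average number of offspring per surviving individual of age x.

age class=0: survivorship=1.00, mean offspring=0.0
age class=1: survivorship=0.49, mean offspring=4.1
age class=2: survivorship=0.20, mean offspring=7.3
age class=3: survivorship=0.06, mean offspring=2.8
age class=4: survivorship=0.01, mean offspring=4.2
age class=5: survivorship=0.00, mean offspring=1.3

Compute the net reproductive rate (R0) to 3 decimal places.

lx·mx by age: 0, 2.009, 1.46, 0.168, 0.042, 0
R0 = Σ lx·mx = 3.679 → 3.679

3.679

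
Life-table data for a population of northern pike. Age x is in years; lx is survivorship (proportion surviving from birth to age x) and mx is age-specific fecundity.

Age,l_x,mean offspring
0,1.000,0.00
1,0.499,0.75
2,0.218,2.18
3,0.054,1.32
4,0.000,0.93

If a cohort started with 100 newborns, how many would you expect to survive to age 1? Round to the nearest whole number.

50

Expected survivors = N0 · l_1 = 100 × 0.499 = 49.9 → 50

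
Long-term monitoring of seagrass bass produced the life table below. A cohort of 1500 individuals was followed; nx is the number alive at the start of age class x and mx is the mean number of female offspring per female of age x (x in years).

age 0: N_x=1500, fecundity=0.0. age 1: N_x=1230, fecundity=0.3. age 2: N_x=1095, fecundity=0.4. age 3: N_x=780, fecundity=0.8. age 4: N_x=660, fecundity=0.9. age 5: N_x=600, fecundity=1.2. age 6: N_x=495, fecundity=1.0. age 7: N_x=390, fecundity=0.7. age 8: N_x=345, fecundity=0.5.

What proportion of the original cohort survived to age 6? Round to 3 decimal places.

0.330

l_6 = n_6/n_0 = 495/1500 = 0.33 → 0.330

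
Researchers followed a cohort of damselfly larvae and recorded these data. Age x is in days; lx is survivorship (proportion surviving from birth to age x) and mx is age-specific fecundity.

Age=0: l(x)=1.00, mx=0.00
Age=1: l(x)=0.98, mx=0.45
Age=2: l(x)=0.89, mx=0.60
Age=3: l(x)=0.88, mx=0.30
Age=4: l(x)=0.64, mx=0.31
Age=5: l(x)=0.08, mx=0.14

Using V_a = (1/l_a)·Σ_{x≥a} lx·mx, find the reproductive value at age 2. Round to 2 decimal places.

lx·mx for x ≥ 2: 0.534, 0.264, 0.1984, 0.0112 → sum = 1.0076
V_2 = 1.0076 / l_2 = 1.0076 / 0.89 = 1.132135… → 1.13

1.13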